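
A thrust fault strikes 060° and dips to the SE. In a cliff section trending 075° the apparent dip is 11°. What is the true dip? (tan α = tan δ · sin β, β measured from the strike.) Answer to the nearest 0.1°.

36.9°

β = acute angle between strike 060° and section 075° = 15°.
tan δ = tan α / sin β = tan 11° / sin 15° = 0.1944 / 0.2588 = 0.7510
true dip = arctan 0.7510 = 36.91°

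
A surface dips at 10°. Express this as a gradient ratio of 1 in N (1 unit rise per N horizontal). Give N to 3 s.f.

1 in 5.67

1 : N means tan θ = 1/N, so N = 1/tan 10° = 1/0.1763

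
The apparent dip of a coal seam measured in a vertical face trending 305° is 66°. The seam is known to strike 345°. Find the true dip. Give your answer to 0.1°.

β = acute angle between strike 345° and section 305° = 40°.
tan δ = tan α / sin β = tan 66° / sin 40° = 2.2460 / 0.6428 = 3.4942
true dip = arctan 3.4942 = 74.03°

74.0°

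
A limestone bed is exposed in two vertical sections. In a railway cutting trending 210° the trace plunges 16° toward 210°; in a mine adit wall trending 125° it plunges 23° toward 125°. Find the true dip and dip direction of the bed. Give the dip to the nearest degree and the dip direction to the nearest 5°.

The two traces are lines in the plane: v₁ = (sin 210°·cos 16°, cos 210°·cos 16°, −sin 16°), v₂ = (sin 125°·cos 23°, cos 125°·cos 23°, −sin 23°).
n = v₁ × v₂ = (0.180, -0.396, 0.881) (taken with n_z > 0).
True dip = arccos(n_z / |n|) = arccos(0.8969) = 26.2°.
The horizontal component of n points toward azimuth atan2(n_x, n_y) = 156°, the dip direction.

true dip 26°, dip direction 155°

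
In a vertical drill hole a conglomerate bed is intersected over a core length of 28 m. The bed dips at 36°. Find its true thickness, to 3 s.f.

22.7 m

True thickness t = h · cos(dip) = 28 × cos 36°
t = 28 × 0.8090 = 22.652 m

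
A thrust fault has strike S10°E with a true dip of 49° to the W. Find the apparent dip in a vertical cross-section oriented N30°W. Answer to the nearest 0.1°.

Angle between strike (S10°E) and section (N30°W): β = 20°.
tan(apparent dip) = tan 49° · sin 20° = 0.3934
apparent dip = arctan 0.3934 = 21.48°

21.5°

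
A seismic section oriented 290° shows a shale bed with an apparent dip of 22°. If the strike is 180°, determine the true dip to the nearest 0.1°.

23.3°

The section is 70° from the strike.
tan δ = tan α / sin β = tan 22° / sin 70° = 0.4040 / 0.9397 = 0.4300
δ = arctan(0.4300) = 23.27°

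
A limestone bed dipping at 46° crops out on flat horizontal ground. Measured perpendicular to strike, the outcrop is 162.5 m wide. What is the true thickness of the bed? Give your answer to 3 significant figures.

117 m

True thickness t = w · sin(dip) = 162.5 × sin 46°
t = 162.5 × 0.7193 = 116.893 m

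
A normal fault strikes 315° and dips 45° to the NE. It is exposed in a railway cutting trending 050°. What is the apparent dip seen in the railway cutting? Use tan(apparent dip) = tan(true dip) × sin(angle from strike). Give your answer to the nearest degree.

Angle between strike (315°) and section (050°): β = 85°.
tan(apparent dip) = tan 45° · sin 85° = 0.9962
apparent dip = arctan 0.9962 = 44.89°

45°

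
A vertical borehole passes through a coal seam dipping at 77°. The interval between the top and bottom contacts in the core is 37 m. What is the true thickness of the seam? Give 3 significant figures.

True thickness t = h · cos(dip) = 37 × cos 77°
t = 37 × 0.2250 = 8.323 m

8.32 m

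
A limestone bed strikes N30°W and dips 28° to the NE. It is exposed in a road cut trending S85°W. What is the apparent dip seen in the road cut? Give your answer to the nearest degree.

Angle between strike (N30°W) and section (S85°W): β = 65°.
tan α = tan 28° × sin 65° = 0.5317 × 0.9063 = 0.4819
apparent dip = arctan 0.4819 = 25.73°

26°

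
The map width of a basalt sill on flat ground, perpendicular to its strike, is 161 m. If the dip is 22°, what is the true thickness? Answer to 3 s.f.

60.3 m

True thickness t = w · sin(dip) = 161 × sin 22°
t = 161 × 0.3746 = 60.312 m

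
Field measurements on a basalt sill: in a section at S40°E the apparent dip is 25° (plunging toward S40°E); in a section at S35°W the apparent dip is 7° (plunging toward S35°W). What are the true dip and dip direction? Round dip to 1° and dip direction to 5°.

true dip 25°, dip direction 140°

Each apparent-dip line lies in the plane. As unit vectors (x east, y north, z up), v₁ plunges 25°→S40°E and v₂ plunges 7°→S35°W.
The plane normal is n = v₁ × v₂ ∝ (0.259, -0.312, 0.869).
True dip = arccos(n_z / |n|) = arccos(0.9063) = 25.0°.
Dip direction = atan2(0.259, -0.312) = 140° (azimuth of n's horizontal projection).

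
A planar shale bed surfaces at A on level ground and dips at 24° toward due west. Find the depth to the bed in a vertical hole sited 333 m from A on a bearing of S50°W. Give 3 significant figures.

114 m

The hole lies 40° from the dip direction, so the down-dip offset is 333 × cos 40° = 255.09 m.
Depth = down-dip offset × tan(dip) = 255.09 × tan 24° = 255.09 × 0.4452
Depth = 113.57 m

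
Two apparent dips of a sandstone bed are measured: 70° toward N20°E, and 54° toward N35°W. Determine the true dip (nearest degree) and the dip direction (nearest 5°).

true dip 70°, dip direction 025°

The two traces are lines in the plane: v₁ = (sin 20°·cos 70°, cos 20°·cos 70°, −sin 70°), v₂ = (sin 325°·cos 54°, cos 325°·cos 54°, −sin 54°).
The plane normal is n = v₁ × v₂ ∝ (0.192, 0.411, 0.165).
tan δ = √(n_x²+n_y²)/n_z = 0.454/0.165, so δ = 70.1°.
The horizontal component of n points toward azimuth atan2(n_x, n_y) = 25°, the dip direction.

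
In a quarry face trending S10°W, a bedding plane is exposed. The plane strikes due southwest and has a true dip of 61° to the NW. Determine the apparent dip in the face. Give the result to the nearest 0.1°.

46.0°

Angle between strike (due southwest) and section (S10°W): β = 35°.
tan α = tan 61° × sin 35° = 1.8040 × 0.5736 = 1.0348
α = arctan(1.0348) = 45.98°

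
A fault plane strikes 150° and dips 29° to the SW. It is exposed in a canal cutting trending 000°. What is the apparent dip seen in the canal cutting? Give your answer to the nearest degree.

15°

Angle between strike (150°) and section (000°): β = 30°.
tan(apparent dip) = tan 29° · sin 30° = 0.2772
apparent dip = arctan 0.2772 = 15.49°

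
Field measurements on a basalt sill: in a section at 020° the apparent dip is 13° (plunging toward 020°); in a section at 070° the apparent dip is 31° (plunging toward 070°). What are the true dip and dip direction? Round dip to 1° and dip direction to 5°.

Each apparent-dip line lies in the plane. As unit vectors (x east, y north, z up), v₁ plunges 13°→020° and v₂ plunges 31°→070°.
n = v₁ × v₂ = (0.406, 0.010, 0.640) (taken with n_z > 0).
True dip = arccos(n_z / |n|) = arccos(0.8445) = 32.4°.
Dip direction = azimuth of (n_x, n_y) = atan2(0.406, 0.010) = 89°.

true dip 32°, dip direction 090°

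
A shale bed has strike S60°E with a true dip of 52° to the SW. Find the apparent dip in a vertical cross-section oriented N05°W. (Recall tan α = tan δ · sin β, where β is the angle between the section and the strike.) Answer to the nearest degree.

Angle between strike (S60°E) and section (N05°W): β = 55°.
tan(apparent dip) = tan 52° · sin 55° = 1.0485
apparent dip = arctan 1.0485 = 46.36°

46°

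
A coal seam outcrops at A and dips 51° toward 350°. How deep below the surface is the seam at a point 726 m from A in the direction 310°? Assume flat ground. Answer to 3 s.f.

687 m

The hole lies 40° from the dip direction, so the down-dip offset is 726 × cos 40° = 556.15 m.
Depth = down-dip offset × tan(dip) = 556.15 × tan 51° = 556.15 × 1.2349
Depth = 686.79 m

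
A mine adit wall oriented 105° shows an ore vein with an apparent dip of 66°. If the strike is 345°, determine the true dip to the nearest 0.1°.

68.9°

The section is 60° from the strike.
tan(true dip) = tan 66° / sin 60° = 2.5935
δ = arctan(2.5935) = 68.91°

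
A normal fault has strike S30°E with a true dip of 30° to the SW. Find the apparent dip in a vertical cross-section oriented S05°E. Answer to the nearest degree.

The strike is S30°E and the section trends S05°E; the acute angle between them is β = 25°.
tan(apparent dip) = tan 30° · sin 25° = 0.2440
apparent dip = arctan 0.2440 = 13.71°

14°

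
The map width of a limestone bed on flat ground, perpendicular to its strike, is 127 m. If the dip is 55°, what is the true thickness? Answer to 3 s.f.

104 m

True thickness t = w · sin(dip) = 127 × sin 55°
t = 127 × 0.8192 = 104.032 m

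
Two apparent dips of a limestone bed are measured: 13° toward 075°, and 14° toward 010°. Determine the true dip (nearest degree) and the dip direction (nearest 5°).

true dip 16°, dip direction 040°

Represent each trace as a vector plunging at its apparent dip toward its trend (east-north-up frame): v₁ = (0.941, 0.252, -0.225), v₂ = (0.168, 0.956, -0.242).
The plane normal is n = v₁ × v₂ ∝ (0.154, 0.190, 0.857).
Dip δ = arctan(|n_h|/n_z) = arctan(0.244/0.857) = 15.9°.
Dip direction = azimuth of (n_x, n_y) = atan2(0.154, 0.190) = 39°.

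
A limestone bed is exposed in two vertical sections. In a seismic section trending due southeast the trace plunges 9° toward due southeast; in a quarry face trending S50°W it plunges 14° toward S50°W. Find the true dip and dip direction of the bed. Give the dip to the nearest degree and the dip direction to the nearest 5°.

The two traces are lines in the plane: v₁ = (sin 135°·cos 9°, cos 135°·cos 9°, −sin 9°), v₂ = (sin 230°·cos 14°, cos 230°·cos 14°, −sin 14°).
The plane normal is n = v₁ × v₂ ∝ (-0.071, -0.285, 0.955).
Dip δ = arctan(|n_h|/n_z) = arctan(0.294/0.955) = 17.1°.
The horizontal component of n points toward azimuth atan2(n_x, n_y) = 194°, the dip direction.

true dip 17°, dip direction 195°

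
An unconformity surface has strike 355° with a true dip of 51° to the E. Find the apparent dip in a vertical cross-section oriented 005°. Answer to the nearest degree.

12°

Angle between strike (355°) and section (005°): β = 10°.
tan(apparent dip) = tan 51° · sin 10° = 0.2144
apparent dip = arctan 0.2144 = 12.10°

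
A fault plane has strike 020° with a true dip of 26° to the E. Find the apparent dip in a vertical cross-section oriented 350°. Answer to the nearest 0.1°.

Angle between strike (020°) and section (350°): β = 30°.
tan(apparent dip) = tan 26° · sin 30° = 0.2439
apparent dip = arctan 0.2439 = 13.71°

13.7°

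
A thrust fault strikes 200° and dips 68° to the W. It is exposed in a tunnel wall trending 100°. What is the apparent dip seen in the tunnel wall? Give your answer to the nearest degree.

The strike is 200° and the section trends 100°; the acute angle between them is β = 80°.
tan(apparent dip) = tan 68° · sin 80° = 2.4375
α = arctan(2.4375) = 67.69°

68°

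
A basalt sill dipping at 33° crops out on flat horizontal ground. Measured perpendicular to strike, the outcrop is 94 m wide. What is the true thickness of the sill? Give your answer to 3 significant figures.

51.2 m

True thickness t = w · sin(dip) = 94 × sin 33°
t = 94 × 0.5446 = 51.196 m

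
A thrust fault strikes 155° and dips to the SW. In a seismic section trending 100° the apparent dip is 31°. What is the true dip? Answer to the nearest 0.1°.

36.3°

The section is 55° from the strike.
tan(true dip) = tan 31° / sin 55° = 0.7335
δ = arctan(0.7335) = 36.26°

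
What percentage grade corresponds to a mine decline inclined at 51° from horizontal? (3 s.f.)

123%

grade % = 100 × tan 51° = 100 × 1.2349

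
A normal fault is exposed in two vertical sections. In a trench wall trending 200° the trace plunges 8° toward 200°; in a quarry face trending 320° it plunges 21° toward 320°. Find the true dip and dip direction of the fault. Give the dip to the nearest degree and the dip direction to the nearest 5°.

Each apparent-dip line lies in the plane. As unit vectors (x east, y north, z up), v₁ plunges 8°→200° and v₂ plunges 21°→320°.
The plane normal is n = v₁ × v₂ ∝ (-0.433, 0.038, 0.801).
True dip = arccos(n_z / |n|) = arccos(0.8788) = 28.5°.
Dip direction = azimuth of (n_x, n_y) = atan2(-0.433, 0.038) = 275°.

true dip 28°, dip direction 275°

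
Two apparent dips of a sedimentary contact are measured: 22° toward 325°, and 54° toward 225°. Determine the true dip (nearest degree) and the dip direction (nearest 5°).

true dip 57°, dip direction 250°

Represent each trace as a vector plunging at its apparent dip toward its trend (east-north-up frame): v₁ = (-0.532, 0.760, -0.375), v₂ = (-0.416, -0.416, -0.809).
Cross product v₁ × v₂ gives the pole to the plane: n ∝ (-0.770, -0.275, 0.537).
Dip δ = arctan(|n_h|/n_z) = arctan(0.818/0.537) = 56.7°.
Dip direction = atan2(-0.770, -0.275) = 250° (azimuth of n's horizontal projection).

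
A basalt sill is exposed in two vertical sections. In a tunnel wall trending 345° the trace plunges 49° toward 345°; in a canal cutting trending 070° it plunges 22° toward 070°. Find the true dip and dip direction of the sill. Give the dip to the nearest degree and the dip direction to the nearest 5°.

The two traces are lines in the plane: v₁ = (sin 345°·cos 49°, cos 345°·cos 49°, −sin 49°), v₂ = (sin 70°·cos 22°, cos 70°·cos 22°, −sin 22°).
The plane normal is n = v₁ × v₂ ∝ (-0.002, 0.721, 0.606).
tan δ = √(n_x²+n_y²)/n_z = 0.721/0.606, so δ = 50.0°.
Dip direction = azimuth of (n_x, n_y) = atan2(-0.002, 0.721) = 360°.

true dip 50°, dip direction 000°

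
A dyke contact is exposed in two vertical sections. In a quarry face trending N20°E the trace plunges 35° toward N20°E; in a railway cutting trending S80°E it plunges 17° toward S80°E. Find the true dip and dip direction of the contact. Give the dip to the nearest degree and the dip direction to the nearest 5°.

true dip 36°, dip direction 035°

Represent each trace as a vector plunging at its apparent dip toward its trend (east-north-up frame): v₁ = (0.280, 0.770, -0.574), v₂ = (0.942, -0.166, -0.292).
The plane normal is n = v₁ × v₂ ∝ (0.320, 0.458, 0.771).
tan δ = √(n_x²+n_y²)/n_z = 0.559/0.771, so δ = 35.9°.
The horizontal component of n points toward azimuth atan2(n_x, n_y) = 35°, the dip direction.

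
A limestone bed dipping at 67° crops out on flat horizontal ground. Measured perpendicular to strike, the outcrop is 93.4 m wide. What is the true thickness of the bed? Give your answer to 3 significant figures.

True thickness t = w · sin(dip) = 93.4 × sin 67°
t = 93.4 × 0.9205 = 85.975 m

86.0 m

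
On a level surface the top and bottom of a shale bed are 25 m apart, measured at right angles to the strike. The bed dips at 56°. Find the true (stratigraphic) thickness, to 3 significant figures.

20.7 m

True thickness t = w · sin(dip) = 25 × sin 56°
t = 25 × 0.8290 = 20.726 m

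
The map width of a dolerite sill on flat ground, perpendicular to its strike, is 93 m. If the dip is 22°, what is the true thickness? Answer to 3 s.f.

34.8 m

True thickness t = w · sin(dip) = 93 × sin 22°
t = 93 × 0.3746 = 34.838 m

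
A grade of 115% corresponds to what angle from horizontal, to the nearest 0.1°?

tan θ = 115/100 = 1.1500
θ = arctan(1.1500) = 48.99°

49.0°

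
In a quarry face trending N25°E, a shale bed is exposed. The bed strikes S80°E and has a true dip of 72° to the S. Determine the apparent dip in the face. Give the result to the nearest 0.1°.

71.4°

The strike is S80°E and the section trends N25°E; the acute angle between them is β = 75°.
tan(apparent dip) = tan 72° · sin 75° = 2.9728
α = arctan(2.9728) = 71.41°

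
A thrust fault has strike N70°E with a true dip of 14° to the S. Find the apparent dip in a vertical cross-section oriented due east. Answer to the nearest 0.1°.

Angle between strike (N70°E) and section (due east): β = 20°.
tan α = tan 14° × sin 20° = 0.2493 × 0.3420 = 0.0853
apparent dip = arctan 0.0853 = 4.87°

4.9°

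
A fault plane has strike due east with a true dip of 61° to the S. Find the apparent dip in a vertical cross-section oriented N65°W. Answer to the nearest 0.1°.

The section lies 25° from the strike.
tan(apparent dip) = tan 61° · sin 25° = 0.7624
α = arctan(0.7624) = 37.32°

37.3°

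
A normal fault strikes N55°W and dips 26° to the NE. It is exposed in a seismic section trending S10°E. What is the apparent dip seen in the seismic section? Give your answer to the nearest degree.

19°

The strike is N55°W and the section trends S10°E; the acute angle between them is β = 45°.
tan α = tan 26° × sin 45° = 0.4877 × 0.7071 = 0.3449
apparent dip = arctan 0.3449 = 19.03°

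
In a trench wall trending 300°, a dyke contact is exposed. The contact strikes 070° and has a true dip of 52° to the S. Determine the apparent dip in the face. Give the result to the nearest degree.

The section lies 50° from the strike.
tan α = tan 52° × sin 50° = 1.2799 × 0.7660 = 0.9805
α = arctan(0.9805) = 44.44°

44°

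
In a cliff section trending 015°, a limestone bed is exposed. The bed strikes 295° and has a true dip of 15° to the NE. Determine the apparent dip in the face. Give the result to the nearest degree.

Angle between strike (295°) and section (015°): β = 80°.
tan α = tan 15° × sin 80° = 0.2679 × 0.9848 = 0.2639
α = arctan(0.2639) = 14.78°

15°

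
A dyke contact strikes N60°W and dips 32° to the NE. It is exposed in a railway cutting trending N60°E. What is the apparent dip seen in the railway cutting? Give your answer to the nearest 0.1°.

28.4°

The section lies 60° from the strike.
tan(apparent dip) = tan 32° · sin 60° = 0.5412
apparent dip = arctan 0.5412 = 28.42°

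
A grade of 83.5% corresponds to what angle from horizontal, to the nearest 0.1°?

tan θ = 83.5/100 = 0.8350
θ = arctan(0.8350) = 39.86°

39.9°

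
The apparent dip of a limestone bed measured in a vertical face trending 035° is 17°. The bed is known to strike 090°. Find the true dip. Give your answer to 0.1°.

β = acute angle between strike 090° and section 035° = 55°.
tan(true dip) = tan 17° / sin 55° = 0.3732
true dip = arctan 0.3732 = 20.47°

20.5°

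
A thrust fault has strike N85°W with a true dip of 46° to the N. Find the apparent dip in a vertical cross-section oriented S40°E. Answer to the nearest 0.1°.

The section lies 45° from the strike.
tan(apparent dip) = tan 46° · sin 45° = 0.7322
α = arctan(0.7322) = 36.21°

36.2°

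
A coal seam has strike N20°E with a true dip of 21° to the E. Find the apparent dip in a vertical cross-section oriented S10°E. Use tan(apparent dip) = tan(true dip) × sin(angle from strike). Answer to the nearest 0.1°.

Angle between strike (N20°E) and section (S10°E): β = 30°.
tan(apparent dip) = tan 21° · sin 30° = 0.1919
apparent dip = arctan 0.1919 = 10.86°

10.9°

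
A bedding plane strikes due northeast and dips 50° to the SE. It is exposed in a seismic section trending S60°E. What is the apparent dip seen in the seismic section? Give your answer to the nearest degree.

Angle between strike (due northeast) and section (S60°E): β = 75°.
tan(apparent dip) = tan 50° · sin 75° = 1.1511
α = arctan(1.1511) = 49.02°

49°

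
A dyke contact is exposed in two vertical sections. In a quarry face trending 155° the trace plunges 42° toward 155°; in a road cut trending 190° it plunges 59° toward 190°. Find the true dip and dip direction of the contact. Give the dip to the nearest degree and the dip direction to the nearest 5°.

Represent each trace as a vector plunging at its apparent dip toward its trend (east-north-up frame): v₁ = (0.314, -0.674, -0.669), v₂ = (-0.089, -0.507, -0.857).
The plane normal is n = v₁ × v₂ ∝ (-0.238, -0.329, 0.220).
tan δ = √(n_x²+n_y²)/n_z = 0.406/0.220, so δ = 61.6°.
Dip direction = atan2(-0.238, -0.329) = 216° (azimuth of n's horizontal projection).

true dip 62°, dip direction 215°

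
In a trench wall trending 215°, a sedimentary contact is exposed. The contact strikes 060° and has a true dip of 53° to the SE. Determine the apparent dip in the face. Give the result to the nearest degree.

29°

The strike is 060° and the section trends 215°; the acute angle between them is β = 25°.
tan(apparent dip) = tan 53° · sin 25° = 0.5608
apparent dip = arctan 0.5608 = 29.29°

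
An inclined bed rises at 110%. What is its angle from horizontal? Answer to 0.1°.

tan θ = 110/100 = 1.1000
θ = arctan(1.1000) = 47.73°

47.7°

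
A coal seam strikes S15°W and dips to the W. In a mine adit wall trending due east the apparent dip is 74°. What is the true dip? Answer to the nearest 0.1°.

β = acute angle between strike S15°W and section due east = 75°.
tan(true dip) = tan 74° / sin 75° = 3.6104
δ = arctan(3.6104) = 74.52°

74.5°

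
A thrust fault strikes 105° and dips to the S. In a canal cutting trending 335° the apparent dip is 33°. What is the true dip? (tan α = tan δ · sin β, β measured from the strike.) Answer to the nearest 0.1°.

The section is 50° from the strike.
tan(true dip) = tan 33° / sin 50° = 0.8477
true dip = arctan 0.8477 = 40.29°

40.3°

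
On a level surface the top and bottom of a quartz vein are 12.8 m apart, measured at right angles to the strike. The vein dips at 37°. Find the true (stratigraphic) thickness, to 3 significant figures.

7.70 m

True thickness t = w · sin(dip) = 12.8 × sin 37°
t = 12.8 × 0.6018 = 7.703 m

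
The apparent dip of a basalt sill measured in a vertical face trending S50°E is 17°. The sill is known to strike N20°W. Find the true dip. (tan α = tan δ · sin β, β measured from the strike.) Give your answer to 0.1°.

β = acute angle between strike N20°W and section S50°E = 30°.
tan(true dip) = tan 17° / sin 30° = 0.6115
δ = arctan(0.6115) = 31.44°

31.4°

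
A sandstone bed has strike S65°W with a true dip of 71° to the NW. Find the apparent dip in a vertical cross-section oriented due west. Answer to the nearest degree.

51°

The strike is S65°W and the section trends due west; the acute angle between them is β = 25°.
tan(apparent dip) = tan 71° · sin 25° = 1.2274
α = arctan(1.2274) = 50.83°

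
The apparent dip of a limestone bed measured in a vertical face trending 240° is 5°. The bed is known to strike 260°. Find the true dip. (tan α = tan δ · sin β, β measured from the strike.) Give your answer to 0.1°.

14.3°

β = acute angle between strike 260° and section 240° = 20°.
tan(true dip) = tan 5° / sin 20° = 0.2558
true dip = arctan 0.2558 = 14.35°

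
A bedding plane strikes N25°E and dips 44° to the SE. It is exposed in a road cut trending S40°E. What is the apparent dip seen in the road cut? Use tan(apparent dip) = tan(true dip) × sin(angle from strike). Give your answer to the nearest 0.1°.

41.2°

The section lies 65° from the strike.
tan(apparent dip) = tan 44° · sin 65° = 0.8752
α = arctan(0.8752) = 41.19°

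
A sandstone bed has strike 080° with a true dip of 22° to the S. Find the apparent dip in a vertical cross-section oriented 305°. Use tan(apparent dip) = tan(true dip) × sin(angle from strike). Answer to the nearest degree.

16°

The section lies 45° from the strike.
tan α = tan 22° × sin 45° = 0.4040 × 0.7071 = 0.2857
α = arctan(0.2857) = 15.94°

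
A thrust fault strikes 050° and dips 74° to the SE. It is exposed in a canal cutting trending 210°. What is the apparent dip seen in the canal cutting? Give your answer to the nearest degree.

The section lies 20° from the strike.
tan(apparent dip) = tan 74° · sin 20° = 1.1928
apparent dip = arctan 1.1928 = 50.02°

50°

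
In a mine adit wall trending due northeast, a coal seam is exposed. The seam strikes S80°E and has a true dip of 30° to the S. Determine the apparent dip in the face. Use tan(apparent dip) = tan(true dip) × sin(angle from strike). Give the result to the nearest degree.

25°

The section lies 55° from the strike.
tan α = tan 30° × sin 55° = 0.5774 × 0.8192 = 0.4729
α = arctan(0.4729) = 25.31°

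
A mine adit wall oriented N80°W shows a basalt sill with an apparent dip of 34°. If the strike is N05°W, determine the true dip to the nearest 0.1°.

34.9°

The section is 75° from the strike.
tan(true dip) = tan 34° / sin 75° = 0.6983
true dip = arctan 0.6983 = 34.93°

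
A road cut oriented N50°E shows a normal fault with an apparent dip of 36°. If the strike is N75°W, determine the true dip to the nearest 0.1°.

The section is 55° from the strike.
tan(true dip) = tan 36° / sin 55° = 0.8869
true dip = arctan 0.8869 = 41.57°

41.6°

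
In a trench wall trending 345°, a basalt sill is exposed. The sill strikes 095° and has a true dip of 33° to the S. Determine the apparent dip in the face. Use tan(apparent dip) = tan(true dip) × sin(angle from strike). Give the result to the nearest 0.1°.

The section lies 70° from the strike.
tan α = tan 33° × sin 70° = 0.6494 × 0.9397 = 0.6102
α = arctan(0.6102) = 31.39°

31.4°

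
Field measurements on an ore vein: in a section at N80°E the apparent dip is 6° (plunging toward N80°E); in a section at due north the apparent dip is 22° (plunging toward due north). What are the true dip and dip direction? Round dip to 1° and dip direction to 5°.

true dip 22°, dip direction 005°

Each apparent-dip line lies in the plane. As unit vectors (x east, y north, z up), v₁ plunges 6°→N80°E and v₂ plunges 22°→due north.
The plane normal is n = v₁ × v₂ ∝ (0.032, 0.367, 0.908).
True dip = arccos(n_z / |n|) = arccos(0.9267) = 22.1°.
Dip direction = atan2(0.032, 0.367) = 5° (azimuth of n's horizontal projection).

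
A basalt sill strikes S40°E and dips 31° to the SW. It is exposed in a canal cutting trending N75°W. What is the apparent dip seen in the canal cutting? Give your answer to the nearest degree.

19°

The strike is S40°E and the section trends N75°W; the acute angle between them is β = 35°.
tan α = tan 31° × sin 35° = 0.6009 × 0.5736 = 0.3446
apparent dip = arctan 0.3446 = 19.02°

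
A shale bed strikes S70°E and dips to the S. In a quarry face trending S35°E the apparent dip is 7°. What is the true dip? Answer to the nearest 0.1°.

β = acute angle between strike S70°E and section S35°E = 35°.
tan(true dip) = tan 7° / sin 35° = 0.2141
true dip = arctan 0.2141 = 12.08°

12.1°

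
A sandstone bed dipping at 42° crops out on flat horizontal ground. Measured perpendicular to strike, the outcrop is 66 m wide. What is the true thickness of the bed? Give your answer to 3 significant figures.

True thickness t = w · sin(dip) = 66 × sin 42°
t = 66 × 0.6691 = 44.163 m

44.2 m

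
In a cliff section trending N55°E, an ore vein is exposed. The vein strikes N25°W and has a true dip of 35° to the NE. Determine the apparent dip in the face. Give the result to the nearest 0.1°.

The section lies 80° from the strike.
tan(apparent dip) = tan 35° · sin 80° = 0.6896
α = arctan(0.6896) = 34.59°

34.6°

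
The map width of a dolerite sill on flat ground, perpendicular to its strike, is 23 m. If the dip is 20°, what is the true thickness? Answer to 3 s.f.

True thickness t = w · sin(dip) = 23 × sin 20°
t = 23 × 0.3420 = 7.866 m

7.87 m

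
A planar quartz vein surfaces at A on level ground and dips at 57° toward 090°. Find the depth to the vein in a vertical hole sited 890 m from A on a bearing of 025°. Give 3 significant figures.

The hole lies 65° from the dip direction, so the down-dip offset is 890 × cos 65° = 376.13 m.
Depth = down-dip offset × tan(dip) = 376.13 × tan 57° = 376.13 × 1.5399
Depth = 579.19 m

579 m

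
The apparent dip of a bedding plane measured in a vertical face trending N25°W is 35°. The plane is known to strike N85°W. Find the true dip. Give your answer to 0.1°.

39.0°

The section is 60° from the strike.
tan(true dip) = tan 35° / sin 60° = 0.8085
true dip = arctan 0.8085 = 38.96°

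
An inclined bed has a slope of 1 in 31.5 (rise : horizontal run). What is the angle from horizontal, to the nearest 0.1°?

1.8°

tan θ = 1/31.5 = 0.0317
θ = arctan(0.0317) = 1.82°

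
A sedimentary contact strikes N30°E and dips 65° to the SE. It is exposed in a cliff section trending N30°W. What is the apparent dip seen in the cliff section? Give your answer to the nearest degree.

The strike is N30°E and the section trends N30°W; the acute angle between them is β = 60°.
tan α = tan 65° × sin 60° = 2.1445 × 0.8660 = 1.8572
apparent dip = arctan 1.8572 = 61.70°

62°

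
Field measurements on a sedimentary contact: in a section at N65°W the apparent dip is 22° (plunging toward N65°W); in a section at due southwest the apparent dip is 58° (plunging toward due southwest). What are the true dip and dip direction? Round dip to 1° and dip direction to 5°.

true dip 58°, dip direction 220°

Represent each trace as a vector plunging at its apparent dip toward its trend (east-north-up frame): v₁ = (-0.840, 0.392, -0.375), v₂ = (-0.375, -0.375, -0.848).
Cross product v₁ × v₂ gives the pole to the plane: n ∝ (-0.473, -0.572, 0.462).
True dip = arccos(n_z / |n|) = arccos(0.5282) = 58.1°.
Dip direction = atan2(-0.473, -0.572) = 220° (azimuth of n's horizontal projection).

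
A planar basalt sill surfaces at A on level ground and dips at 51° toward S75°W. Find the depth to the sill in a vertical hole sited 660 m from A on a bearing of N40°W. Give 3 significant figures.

344 m

The hole lies 65° from the dip direction, so the down-dip offset is 660 × cos 65° = 278.93 m.
Depth = down-dip offset × tan(dip) = 278.93 × tan 51° = 278.93 × 1.2349
Depth = 344.45 m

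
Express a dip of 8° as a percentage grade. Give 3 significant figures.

grade % = 100 × tan 8° = 100 × 0.1405

14.1%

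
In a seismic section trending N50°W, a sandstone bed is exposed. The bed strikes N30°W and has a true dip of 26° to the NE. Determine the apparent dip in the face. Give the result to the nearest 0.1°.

9.5°

The strike is N30°W and the section trends N50°W; the acute angle between them is β = 20°.
tan α = tan 26° × sin 20° = 0.4877 × 0.3420 = 0.1668
apparent dip = arctan 0.1668 = 9.47°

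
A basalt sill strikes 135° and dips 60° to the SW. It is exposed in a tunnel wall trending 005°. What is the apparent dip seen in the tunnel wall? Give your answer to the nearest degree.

Angle between strike (135°) and section (005°): β = 50°.
tan α = tan 60° × sin 50° = 1.7321 × 0.7660 = 1.3268
apparent dip = arctan 1.3268 = 53.00°

53°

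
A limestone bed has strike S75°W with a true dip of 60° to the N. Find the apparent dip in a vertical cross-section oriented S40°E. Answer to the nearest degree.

Angle between strike (S75°W) and section (S40°E): β = 65°.
tan α = tan 60° × sin 65° = 1.7321 × 0.9063 = 1.5698
α = arctan(1.5698) = 57.50°

58°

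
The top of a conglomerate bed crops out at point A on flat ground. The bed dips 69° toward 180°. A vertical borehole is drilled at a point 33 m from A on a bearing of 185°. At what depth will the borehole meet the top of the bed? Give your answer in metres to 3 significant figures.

The hole lies 5° from the dip direction, so the down-dip offset is 33 × cos 5° = 32.87 m.
Depth = down-dip offset × tan(dip) = 32.87 × tan 69° = 32.87 × 2.6051
Depth = 85.64 m

85.6 m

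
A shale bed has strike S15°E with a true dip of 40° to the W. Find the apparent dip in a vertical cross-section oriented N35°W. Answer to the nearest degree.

The strike is S15°E and the section trends N35°W; the acute angle between them is β = 20°.
tan α = tan 40° × sin 20° = 0.8391 × 0.3420 = 0.2870
α = arctan(0.2870) = 16.01°

16°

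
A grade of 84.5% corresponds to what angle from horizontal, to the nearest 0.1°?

tan θ = 84.5/100 = 0.8450
θ = arctan(0.8450) = 40.20°

40.2°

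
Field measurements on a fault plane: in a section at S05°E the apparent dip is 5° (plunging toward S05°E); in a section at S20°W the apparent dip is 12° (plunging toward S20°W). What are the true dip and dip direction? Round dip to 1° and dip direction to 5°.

true dip 18°, dip direction 250°

The two traces are lines in the plane: v₁ = (sin 175°·cos 5°, cos 175°·cos 5°, −sin 5°), v₂ = (sin 200°·cos 12°, cos 200°·cos 12°, −sin 12°).
Cross product v₁ × v₂ gives the pole to the plane: n ∝ (-0.126, -0.047, 0.412).
Dip δ = arctan(|n_h|/n_z) = arctan(0.135/0.412) = 18.1°.
Dip direction = azimuth of (n_x, n_y) = atan2(-0.126, -0.047) = 249°.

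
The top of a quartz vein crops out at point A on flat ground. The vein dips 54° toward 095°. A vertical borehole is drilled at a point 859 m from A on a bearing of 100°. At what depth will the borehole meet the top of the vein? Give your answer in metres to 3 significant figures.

The hole lies 5° from the dip direction, so the down-dip offset is 859 × cos 5° = 855.73 m.
Depth = down-dip offset × tan(dip) = 855.73 × tan 54° = 855.73 × 1.3764
Depth = 1177.81 m

1180 m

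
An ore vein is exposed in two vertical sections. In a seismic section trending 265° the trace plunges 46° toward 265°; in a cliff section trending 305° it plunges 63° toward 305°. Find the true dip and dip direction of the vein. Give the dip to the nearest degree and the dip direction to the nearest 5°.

The two traces are lines in the plane: v₁ = (sin 265°·cos 46°, cos 265°·cos 46°, −sin 46°), v₂ = (sin 305°·cos 63°, cos 305°·cos 63°, −sin 63°).
The plane normal is n = v₁ × v₂ ∝ (-0.241, 0.349, 0.203).
True dip = arccos(n_z / |n|) = arccos(0.4311) = 64.5°.
The horizontal component of n points toward azimuth atan2(n_x, n_y) = 325°, the dip direction.

true dip 64°, dip direction 325°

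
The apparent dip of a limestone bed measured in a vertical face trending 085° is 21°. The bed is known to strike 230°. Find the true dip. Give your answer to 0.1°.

The section is 35° from the strike.
tan δ = tan α / sin β = tan 21° / sin 35° = 0.3839 / 0.5736 = 0.6692
true dip = arctan 0.6692 = 33.79°

33.8°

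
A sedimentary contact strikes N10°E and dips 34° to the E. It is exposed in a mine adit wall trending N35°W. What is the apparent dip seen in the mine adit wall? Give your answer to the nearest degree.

Angle between strike (N10°E) and section (N35°W): β = 45°.
tan(apparent dip) = tan 34° · sin 45° = 0.4769
apparent dip = arctan 0.4769 = 25.50°

25°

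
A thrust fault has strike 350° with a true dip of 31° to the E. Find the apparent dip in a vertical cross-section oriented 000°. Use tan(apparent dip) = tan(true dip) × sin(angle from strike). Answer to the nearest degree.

The section lies 10° from the strike.
tan α = tan 31° × sin 10° = 0.6009 × 0.1736 = 0.1043
α = arctan(0.1043) = 5.96°

6°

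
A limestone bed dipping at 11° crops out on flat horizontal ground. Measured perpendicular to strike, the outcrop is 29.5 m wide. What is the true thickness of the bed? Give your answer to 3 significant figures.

5.63 m

True thickness t = w · sin(dip) = 29.5 × sin 11°
t = 29.5 × 0.1908 = 5.629 m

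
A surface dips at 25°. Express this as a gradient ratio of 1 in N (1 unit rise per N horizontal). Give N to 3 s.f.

1 : N means tan θ = 1/N, so N = 1/tan 25° = 1/0.4663

1 in 2.14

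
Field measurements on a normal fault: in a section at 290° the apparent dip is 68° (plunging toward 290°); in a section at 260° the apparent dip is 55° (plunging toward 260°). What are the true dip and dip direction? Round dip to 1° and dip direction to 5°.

Represent each trace as a vector plunging at its apparent dip toward its trend (east-north-up frame): v₁ = (-0.352, 0.128, -0.927), v₂ = (-0.565, -0.100, -0.819).
The plane normal is n = v₁ × v₂ ∝ (-0.197, 0.235, 0.107).
tan δ = √(n_x²+n_y²)/n_z = 0.307/0.107, so δ = 70.7°.
Dip direction = atan2(-0.197, 0.235) = 320° (azimuth of n's horizontal projection).

true dip 71°, dip direction 320°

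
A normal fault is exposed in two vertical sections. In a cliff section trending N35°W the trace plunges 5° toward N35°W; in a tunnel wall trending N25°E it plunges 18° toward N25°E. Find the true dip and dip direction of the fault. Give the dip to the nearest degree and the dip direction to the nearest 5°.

true dip 19°, dip direction 040°

Each apparent-dip line lies in the plane. As unit vectors (x east, y north, z up), v₁ plunges 5°→N35°W and v₂ plunges 18°→N25°E.
The plane normal is n = v₁ × v₂ ∝ (0.177, 0.212, 0.821).
Dip δ = arctan(|n_h|/n_z) = arctan(0.276/0.821) = 18.6°.
Dip direction = atan2(0.177, 0.212) = 40° (azimuth of n's horizontal projection).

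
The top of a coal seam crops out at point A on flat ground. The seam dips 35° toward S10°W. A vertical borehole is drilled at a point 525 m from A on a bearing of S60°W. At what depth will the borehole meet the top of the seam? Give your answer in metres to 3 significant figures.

The hole lies 50° from the dip direction, so the down-dip offset is 525 × cos 50° = 337.46 m.
Depth = down-dip offset × tan(dip) = 337.46 × tan 35° = 337.46 × 0.7002
Depth = 236.29 m

236 m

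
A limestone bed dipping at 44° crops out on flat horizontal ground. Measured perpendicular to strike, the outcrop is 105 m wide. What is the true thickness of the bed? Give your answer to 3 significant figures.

72.9 m

True thickness t = w · sin(dip) = 105 × sin 44°
t = 105 × 0.6947 = 72.939 m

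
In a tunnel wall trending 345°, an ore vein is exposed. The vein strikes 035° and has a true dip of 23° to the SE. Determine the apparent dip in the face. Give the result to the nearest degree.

The section lies 50° from the strike.
tan(apparent dip) = tan 23° · sin 50° = 0.3252
α = arctan(0.3252) = 18.01°

18°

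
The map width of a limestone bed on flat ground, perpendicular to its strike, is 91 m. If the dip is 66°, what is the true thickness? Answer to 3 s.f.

83.1 m

True thickness t = w · sin(dip) = 91 × sin 66°
t = 91 × 0.9135 = 83.133 m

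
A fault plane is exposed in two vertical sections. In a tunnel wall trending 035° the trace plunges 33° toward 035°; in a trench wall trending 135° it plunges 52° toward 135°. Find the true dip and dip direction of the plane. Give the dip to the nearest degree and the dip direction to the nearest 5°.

true dip 57°, dip direction 100°

The two traces are lines in the plane: v₁ = (sin 35°·cos 33°, cos 35°·cos 33°, −sin 33°), v₂ = (sin 135°·cos 52°, cos 135°·cos 52°, −sin 52°).
n = v₁ × v₂ = (0.778, -0.142, 0.508) (taken with n_z > 0).
Dip δ = arctan(|n_h|/n_z) = arctan(0.791/0.508) = 57.3°.
Dip direction = atan2(0.778, -0.142) = 100° (azimuth of n's horizontal projection).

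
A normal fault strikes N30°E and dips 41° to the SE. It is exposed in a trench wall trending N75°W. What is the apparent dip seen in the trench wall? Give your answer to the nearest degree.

40°

Angle between strike (N30°E) and section (N75°W): β = 75°.
tan α = tan 41° × sin 75° = 0.8693 × 0.9659 = 0.8397
α = arctan(0.8397) = 40.02°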